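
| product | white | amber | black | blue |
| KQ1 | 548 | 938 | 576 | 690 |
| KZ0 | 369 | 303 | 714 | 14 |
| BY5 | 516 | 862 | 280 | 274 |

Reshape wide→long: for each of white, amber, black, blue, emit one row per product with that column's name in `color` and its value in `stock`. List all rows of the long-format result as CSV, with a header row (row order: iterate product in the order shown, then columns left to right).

product,color,stock
KQ1,white,548
KQ1,amber,938
KQ1,black,576
KQ1,blue,690
KZ0,white,369
KZ0,amber,303
KZ0,black,714
KZ0,blue,14
BY5,white,516
BY5,amber,862
BY5,black,280
BY5,blue,274

Each (product, column) pair becomes one row: 3 × 4 = 12 rows.
For example, (KQ1, white) → stock=548.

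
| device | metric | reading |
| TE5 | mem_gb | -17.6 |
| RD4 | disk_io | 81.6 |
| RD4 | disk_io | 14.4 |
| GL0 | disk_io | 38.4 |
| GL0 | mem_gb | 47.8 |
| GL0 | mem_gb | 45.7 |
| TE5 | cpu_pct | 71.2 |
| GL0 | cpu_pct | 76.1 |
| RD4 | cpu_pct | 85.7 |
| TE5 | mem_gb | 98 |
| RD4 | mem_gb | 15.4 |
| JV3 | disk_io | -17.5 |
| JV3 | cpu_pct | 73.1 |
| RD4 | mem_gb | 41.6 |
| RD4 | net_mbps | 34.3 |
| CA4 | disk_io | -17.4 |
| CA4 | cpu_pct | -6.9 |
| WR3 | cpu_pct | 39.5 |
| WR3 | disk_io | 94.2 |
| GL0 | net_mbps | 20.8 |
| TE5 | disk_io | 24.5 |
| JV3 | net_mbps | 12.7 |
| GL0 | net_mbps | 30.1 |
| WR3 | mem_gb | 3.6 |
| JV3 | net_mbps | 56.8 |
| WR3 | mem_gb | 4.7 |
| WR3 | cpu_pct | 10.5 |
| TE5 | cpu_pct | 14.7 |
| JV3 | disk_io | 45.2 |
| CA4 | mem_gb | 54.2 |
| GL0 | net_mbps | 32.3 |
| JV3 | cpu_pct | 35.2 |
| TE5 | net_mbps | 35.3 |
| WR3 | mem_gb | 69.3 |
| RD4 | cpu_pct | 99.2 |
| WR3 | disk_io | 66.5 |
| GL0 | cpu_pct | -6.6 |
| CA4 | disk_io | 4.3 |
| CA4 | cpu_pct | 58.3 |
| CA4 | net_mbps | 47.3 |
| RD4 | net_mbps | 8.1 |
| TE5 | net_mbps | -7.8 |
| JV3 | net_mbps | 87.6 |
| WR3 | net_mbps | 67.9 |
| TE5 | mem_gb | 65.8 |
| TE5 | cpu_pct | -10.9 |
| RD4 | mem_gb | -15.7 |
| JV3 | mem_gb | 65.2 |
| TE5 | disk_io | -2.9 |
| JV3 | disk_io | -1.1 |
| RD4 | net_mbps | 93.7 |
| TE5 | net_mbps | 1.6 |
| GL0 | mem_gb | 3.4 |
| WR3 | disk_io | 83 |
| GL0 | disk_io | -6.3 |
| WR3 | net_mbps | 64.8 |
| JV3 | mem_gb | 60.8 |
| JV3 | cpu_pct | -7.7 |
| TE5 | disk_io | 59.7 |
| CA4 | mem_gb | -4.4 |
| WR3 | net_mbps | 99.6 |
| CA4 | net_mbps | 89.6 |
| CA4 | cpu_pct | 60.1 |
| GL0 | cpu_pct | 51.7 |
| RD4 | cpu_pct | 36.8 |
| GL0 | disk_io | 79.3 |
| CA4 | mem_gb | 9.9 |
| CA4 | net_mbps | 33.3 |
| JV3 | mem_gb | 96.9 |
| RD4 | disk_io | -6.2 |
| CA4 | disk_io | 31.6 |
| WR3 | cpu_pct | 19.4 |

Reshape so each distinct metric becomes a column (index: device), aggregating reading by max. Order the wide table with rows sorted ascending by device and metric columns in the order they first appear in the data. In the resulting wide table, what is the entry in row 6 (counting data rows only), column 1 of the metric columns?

69.3

With rows sorted ascending by device, row 6 is device=WR3. metric columns in first-appearance order: mem_gb, disk_io, cpu_pct, net_mbps; column 1 is mem_gb.
Long rows with device=WR3, metric=mem_gb: max(3.6, 4.7, 69.3) = 69.3.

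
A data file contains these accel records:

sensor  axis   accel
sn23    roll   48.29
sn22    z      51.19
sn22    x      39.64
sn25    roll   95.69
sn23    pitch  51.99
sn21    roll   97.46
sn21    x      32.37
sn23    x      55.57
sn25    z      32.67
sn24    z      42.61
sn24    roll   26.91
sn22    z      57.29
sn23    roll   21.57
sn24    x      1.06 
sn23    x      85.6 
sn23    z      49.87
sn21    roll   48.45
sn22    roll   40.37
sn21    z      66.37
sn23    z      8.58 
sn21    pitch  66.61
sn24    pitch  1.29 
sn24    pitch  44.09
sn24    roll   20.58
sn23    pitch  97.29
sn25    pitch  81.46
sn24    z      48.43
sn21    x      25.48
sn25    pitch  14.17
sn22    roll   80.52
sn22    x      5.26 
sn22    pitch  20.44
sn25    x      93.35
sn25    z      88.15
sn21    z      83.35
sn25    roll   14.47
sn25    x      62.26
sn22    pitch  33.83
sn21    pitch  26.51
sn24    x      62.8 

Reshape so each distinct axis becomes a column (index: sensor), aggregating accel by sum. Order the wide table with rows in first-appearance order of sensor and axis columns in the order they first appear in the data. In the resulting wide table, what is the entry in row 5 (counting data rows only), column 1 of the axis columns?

With rows in first-appearance order of sensor, row 5 is sensor=sn24. axis columns in first-appearance order: roll, z, x, pitch; column 1 is roll.
Long rows with sensor=sn24, axis=roll: 26.91 + 20.58 = 47.49.

47.49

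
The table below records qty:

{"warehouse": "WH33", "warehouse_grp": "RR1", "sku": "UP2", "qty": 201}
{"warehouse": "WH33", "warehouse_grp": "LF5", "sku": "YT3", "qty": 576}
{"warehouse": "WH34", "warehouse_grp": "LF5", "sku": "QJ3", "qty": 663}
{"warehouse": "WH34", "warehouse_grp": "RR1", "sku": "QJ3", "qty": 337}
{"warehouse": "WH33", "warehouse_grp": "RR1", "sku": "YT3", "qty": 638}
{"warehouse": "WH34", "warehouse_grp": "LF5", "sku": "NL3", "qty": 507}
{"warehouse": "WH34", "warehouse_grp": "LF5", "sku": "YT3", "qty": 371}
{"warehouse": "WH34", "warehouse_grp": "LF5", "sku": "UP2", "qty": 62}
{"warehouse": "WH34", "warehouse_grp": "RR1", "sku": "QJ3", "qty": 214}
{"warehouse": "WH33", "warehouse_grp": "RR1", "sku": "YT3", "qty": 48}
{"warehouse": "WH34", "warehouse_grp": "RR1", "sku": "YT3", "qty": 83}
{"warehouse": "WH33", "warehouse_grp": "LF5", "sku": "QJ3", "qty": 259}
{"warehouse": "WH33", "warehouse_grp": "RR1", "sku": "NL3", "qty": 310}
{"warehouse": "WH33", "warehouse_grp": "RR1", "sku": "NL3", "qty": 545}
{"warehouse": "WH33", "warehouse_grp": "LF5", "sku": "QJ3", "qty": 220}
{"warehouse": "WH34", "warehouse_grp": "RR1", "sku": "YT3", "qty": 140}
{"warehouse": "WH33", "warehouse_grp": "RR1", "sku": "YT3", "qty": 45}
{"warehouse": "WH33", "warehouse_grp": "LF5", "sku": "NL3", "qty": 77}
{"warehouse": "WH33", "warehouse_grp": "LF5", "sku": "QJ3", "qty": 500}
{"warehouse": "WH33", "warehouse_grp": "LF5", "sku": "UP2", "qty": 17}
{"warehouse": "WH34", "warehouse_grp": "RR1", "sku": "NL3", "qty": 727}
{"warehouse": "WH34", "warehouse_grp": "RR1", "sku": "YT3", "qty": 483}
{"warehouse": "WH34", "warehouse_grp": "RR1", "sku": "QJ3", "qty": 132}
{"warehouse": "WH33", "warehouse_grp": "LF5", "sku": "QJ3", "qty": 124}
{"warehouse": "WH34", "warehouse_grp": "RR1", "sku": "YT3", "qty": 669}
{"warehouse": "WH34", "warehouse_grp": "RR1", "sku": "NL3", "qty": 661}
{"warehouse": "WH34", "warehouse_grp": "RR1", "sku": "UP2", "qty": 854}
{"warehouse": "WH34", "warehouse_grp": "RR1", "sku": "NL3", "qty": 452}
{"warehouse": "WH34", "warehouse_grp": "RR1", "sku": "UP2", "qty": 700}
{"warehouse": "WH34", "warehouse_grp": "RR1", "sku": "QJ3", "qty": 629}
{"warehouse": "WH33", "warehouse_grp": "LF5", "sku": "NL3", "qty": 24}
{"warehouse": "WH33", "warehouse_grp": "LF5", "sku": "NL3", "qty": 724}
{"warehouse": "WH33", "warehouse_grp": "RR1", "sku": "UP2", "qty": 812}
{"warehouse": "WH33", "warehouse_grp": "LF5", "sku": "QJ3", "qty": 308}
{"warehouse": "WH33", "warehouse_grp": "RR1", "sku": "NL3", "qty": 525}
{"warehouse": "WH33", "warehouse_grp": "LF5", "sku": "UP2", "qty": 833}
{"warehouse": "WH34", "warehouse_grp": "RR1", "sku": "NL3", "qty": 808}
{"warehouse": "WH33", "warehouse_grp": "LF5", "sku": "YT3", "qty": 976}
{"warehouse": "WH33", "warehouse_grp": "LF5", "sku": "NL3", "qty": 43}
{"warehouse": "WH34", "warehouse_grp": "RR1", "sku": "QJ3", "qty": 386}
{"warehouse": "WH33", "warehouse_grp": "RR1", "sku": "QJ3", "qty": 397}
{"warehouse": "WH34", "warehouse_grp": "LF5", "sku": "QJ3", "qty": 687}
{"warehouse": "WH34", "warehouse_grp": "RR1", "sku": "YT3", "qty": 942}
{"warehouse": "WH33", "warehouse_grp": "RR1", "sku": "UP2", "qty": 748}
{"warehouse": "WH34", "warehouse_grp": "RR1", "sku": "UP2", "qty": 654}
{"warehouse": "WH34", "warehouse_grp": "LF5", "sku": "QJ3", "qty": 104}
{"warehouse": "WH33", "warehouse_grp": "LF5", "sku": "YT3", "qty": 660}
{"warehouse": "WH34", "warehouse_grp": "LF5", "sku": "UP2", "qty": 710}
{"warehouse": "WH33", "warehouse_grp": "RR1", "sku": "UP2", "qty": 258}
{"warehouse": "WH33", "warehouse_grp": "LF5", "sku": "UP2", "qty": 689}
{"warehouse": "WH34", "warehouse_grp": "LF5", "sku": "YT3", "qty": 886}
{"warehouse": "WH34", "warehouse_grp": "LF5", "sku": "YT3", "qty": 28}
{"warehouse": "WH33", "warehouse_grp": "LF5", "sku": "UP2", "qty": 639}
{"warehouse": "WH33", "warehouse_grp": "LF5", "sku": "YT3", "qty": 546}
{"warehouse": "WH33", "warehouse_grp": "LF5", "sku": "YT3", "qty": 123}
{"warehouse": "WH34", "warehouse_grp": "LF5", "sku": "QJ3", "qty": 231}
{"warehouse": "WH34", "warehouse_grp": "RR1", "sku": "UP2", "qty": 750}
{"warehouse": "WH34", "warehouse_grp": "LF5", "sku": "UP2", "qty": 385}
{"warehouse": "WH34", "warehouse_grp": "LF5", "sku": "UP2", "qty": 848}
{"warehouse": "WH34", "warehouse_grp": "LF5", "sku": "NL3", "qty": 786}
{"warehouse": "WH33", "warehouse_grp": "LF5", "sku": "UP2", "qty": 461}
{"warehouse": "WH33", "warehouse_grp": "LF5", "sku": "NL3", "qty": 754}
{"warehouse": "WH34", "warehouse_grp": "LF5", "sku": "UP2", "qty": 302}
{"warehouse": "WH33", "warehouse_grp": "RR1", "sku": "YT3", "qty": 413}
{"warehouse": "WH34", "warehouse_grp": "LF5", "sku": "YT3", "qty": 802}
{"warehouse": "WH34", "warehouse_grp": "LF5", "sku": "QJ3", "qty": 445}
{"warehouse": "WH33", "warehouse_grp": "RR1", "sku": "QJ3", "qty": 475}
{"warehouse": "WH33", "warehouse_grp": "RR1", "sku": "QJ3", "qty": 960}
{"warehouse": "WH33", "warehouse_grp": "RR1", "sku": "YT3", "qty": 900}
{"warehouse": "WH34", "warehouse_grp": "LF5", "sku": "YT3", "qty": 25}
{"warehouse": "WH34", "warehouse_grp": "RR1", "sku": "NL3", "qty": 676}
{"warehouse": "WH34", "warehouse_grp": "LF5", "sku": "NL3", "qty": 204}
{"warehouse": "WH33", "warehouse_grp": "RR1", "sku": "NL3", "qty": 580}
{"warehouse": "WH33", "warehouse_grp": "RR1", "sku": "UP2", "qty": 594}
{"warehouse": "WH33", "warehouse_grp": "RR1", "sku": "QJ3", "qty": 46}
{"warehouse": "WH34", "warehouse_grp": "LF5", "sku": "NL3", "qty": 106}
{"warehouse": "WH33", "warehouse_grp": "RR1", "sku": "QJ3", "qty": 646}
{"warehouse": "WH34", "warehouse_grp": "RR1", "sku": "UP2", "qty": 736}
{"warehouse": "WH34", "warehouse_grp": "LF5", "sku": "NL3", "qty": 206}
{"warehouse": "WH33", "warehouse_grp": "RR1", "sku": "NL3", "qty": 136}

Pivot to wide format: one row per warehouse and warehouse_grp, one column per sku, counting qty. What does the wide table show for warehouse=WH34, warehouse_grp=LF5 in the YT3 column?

Rows with warehouse=WH34, warehouse_grp=LF5 and sku=YT3: qty values are 371, 886, 28, 802, 25.
5 rows match — count = 5.

5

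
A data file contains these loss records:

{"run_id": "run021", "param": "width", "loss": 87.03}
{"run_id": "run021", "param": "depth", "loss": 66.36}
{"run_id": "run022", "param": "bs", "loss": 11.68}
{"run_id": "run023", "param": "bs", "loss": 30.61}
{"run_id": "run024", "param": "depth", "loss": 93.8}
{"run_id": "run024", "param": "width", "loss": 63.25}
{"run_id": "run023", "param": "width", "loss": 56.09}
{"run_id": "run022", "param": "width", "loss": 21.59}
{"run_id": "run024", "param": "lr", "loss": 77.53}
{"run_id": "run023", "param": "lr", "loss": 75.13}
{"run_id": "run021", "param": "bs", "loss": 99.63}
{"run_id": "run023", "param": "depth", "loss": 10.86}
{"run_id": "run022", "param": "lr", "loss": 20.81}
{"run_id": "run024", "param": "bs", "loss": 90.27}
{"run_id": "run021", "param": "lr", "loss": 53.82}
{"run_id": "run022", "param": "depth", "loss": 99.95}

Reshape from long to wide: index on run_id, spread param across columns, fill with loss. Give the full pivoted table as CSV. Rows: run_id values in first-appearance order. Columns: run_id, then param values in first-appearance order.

run_id,width,depth,bs,lr
run021,87.03,66.36,99.63,53.82
run022,21.59,99.95,11.68,20.81
run023,56.09,10.86,30.61,75.13
run024,63.25,93.8,90.27,77.53

Columns: run_id plus the 4 distinct param values (width, depth, bs, lr).
For example, row run021 column width takes loss=87.03 from the long row (run021, width).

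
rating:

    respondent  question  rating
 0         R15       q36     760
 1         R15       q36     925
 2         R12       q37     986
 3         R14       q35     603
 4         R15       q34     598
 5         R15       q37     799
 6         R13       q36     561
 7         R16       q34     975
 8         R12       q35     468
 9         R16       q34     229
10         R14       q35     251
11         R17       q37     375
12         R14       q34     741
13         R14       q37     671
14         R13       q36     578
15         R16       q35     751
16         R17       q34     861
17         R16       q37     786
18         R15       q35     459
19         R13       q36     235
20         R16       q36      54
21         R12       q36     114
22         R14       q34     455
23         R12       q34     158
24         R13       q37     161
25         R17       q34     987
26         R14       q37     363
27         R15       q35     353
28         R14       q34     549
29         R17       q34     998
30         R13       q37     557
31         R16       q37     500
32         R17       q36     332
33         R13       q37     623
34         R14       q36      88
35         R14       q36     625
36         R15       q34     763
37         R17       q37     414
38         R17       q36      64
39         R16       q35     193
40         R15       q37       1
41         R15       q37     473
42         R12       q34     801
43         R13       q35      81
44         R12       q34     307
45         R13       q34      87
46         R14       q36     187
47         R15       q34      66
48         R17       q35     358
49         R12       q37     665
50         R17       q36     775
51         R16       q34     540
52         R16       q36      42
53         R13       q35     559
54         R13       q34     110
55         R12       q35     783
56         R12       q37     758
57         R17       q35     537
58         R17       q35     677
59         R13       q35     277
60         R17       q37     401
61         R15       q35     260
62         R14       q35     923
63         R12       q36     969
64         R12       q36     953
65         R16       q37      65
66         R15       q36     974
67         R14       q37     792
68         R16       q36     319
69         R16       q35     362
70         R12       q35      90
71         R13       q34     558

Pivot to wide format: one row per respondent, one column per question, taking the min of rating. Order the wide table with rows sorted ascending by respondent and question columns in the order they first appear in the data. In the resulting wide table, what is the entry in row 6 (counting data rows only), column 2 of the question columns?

With rows sorted ascending by respondent, row 6 is respondent=R17. question columns in first-appearance order: q36, q37, q35, q34; column 2 is q37.
Long rows with respondent=R17, question=q37: min(375, 414, 401) = 375.

375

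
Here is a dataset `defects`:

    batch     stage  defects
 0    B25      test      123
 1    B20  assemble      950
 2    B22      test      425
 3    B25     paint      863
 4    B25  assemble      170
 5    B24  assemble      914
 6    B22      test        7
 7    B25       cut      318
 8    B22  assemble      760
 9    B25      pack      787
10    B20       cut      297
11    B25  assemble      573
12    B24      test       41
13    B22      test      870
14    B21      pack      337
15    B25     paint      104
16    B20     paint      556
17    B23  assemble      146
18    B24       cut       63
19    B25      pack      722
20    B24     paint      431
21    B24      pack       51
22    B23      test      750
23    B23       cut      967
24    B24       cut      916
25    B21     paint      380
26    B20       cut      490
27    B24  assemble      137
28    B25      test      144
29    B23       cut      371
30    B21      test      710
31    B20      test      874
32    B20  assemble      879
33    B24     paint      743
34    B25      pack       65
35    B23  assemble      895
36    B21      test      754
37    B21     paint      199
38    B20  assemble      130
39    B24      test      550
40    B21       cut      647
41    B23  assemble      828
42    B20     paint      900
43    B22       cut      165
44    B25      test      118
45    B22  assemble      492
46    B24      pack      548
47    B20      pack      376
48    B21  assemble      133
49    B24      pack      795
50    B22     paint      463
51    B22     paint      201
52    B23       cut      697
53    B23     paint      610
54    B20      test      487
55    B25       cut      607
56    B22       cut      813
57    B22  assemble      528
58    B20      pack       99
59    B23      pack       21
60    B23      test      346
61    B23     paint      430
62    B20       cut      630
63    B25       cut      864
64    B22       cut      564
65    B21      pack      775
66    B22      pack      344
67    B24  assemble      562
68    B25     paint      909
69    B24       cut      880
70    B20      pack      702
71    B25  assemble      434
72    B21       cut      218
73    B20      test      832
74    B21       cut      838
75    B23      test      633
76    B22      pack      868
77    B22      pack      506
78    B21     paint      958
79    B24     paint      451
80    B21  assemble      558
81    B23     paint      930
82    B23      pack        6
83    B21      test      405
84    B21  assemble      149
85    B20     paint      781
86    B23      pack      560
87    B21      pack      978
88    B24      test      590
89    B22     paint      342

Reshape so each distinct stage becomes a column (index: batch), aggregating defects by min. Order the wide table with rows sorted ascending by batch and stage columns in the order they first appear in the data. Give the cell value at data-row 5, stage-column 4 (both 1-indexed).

With rows sorted ascending by batch, row 5 is batch=B24. stage columns in first-appearance order: test, assemble, paint, cut, pack; column 4 is cut.
Long rows with batch=B24, stage=cut: min(63, 916, 880) = 63.

63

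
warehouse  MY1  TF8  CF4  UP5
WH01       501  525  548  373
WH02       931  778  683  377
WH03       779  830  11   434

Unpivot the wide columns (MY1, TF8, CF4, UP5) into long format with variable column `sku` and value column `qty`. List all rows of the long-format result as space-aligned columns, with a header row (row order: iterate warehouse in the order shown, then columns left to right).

Each (warehouse, column) pair becomes one row: 3 × 4 = 12 rows.
For example, (WH01, MY1) → qty=501.

warehouse  sku  qty
WH01       MY1  501
WH01       TF8  525
WH01       CF4  548
WH01       UP5  373
WH02       MY1  931
WH02       TF8  778
WH02       CF4  683
WH02       UP5  377
WH03       MY1  779
WH03       TF8  830
WH03       CF4  11 
WH03       UP5  434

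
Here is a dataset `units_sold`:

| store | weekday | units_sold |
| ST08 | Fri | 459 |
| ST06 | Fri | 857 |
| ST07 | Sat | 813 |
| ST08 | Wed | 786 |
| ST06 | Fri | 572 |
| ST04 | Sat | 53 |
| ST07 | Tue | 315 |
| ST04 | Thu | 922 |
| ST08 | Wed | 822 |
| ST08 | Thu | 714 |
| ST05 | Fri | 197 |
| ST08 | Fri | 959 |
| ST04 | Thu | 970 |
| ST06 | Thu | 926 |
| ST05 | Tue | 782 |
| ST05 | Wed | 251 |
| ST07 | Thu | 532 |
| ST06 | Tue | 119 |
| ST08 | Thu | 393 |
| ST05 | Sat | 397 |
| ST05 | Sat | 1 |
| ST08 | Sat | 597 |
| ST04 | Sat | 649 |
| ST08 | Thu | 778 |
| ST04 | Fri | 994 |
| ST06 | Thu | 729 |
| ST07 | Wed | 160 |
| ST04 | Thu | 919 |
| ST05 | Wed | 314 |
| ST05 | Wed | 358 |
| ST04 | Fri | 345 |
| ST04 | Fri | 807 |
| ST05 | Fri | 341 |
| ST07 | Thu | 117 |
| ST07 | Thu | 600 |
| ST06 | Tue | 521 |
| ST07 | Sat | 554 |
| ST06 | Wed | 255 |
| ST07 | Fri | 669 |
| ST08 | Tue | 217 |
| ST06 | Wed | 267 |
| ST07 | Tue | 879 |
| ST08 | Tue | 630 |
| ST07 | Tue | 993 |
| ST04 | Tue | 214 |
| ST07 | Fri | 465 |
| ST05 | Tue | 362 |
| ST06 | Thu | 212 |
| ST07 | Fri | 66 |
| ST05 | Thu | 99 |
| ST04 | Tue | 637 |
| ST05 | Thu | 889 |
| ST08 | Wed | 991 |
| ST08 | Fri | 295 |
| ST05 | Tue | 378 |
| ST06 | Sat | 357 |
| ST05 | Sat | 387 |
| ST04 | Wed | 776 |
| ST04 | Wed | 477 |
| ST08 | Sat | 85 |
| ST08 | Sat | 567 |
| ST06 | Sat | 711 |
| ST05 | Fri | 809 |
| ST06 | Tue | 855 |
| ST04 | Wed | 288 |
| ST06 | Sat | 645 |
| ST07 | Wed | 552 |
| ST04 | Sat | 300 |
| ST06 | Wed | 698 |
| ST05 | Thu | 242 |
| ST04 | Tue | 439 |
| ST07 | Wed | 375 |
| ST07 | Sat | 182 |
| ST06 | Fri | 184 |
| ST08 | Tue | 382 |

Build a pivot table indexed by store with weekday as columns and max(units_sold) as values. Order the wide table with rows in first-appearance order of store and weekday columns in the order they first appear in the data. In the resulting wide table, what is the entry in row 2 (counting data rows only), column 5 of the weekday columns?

926

With rows in first-appearance order of store, row 2 is store=ST06. weekday columns in first-appearance order: Fri, Sat, Wed, Tue, Thu; column 5 is Thu.
Long rows with store=ST06, weekday=Thu: max(926, 729, 212) = 926.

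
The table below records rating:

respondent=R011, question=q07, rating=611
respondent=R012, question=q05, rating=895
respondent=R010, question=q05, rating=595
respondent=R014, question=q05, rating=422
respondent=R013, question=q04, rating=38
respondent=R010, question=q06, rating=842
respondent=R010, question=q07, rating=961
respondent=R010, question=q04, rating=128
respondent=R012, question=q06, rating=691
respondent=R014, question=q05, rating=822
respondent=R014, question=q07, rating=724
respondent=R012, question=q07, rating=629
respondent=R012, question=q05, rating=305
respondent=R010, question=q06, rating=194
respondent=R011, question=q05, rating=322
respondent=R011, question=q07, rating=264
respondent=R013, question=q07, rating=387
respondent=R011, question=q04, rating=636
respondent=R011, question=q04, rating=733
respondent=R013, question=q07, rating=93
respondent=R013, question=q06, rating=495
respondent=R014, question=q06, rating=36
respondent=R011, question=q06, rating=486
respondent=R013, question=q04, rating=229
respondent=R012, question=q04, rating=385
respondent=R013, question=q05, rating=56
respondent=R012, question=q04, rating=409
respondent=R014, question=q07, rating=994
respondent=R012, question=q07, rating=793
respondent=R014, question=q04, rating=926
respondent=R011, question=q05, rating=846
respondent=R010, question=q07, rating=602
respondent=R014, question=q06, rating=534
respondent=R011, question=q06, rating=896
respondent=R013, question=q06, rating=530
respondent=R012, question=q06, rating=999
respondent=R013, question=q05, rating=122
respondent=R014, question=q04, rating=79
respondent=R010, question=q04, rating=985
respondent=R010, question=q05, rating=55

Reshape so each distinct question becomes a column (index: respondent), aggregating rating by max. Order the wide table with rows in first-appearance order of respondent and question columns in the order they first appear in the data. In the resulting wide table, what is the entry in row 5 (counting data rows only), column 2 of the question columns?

With rows in first-appearance order of respondent, row 5 is respondent=R013. question columns in first-appearance order: q07, q05, q04, q06; column 2 is q05.
Long rows with respondent=R013, question=q05: max(56, 122) = 122.

122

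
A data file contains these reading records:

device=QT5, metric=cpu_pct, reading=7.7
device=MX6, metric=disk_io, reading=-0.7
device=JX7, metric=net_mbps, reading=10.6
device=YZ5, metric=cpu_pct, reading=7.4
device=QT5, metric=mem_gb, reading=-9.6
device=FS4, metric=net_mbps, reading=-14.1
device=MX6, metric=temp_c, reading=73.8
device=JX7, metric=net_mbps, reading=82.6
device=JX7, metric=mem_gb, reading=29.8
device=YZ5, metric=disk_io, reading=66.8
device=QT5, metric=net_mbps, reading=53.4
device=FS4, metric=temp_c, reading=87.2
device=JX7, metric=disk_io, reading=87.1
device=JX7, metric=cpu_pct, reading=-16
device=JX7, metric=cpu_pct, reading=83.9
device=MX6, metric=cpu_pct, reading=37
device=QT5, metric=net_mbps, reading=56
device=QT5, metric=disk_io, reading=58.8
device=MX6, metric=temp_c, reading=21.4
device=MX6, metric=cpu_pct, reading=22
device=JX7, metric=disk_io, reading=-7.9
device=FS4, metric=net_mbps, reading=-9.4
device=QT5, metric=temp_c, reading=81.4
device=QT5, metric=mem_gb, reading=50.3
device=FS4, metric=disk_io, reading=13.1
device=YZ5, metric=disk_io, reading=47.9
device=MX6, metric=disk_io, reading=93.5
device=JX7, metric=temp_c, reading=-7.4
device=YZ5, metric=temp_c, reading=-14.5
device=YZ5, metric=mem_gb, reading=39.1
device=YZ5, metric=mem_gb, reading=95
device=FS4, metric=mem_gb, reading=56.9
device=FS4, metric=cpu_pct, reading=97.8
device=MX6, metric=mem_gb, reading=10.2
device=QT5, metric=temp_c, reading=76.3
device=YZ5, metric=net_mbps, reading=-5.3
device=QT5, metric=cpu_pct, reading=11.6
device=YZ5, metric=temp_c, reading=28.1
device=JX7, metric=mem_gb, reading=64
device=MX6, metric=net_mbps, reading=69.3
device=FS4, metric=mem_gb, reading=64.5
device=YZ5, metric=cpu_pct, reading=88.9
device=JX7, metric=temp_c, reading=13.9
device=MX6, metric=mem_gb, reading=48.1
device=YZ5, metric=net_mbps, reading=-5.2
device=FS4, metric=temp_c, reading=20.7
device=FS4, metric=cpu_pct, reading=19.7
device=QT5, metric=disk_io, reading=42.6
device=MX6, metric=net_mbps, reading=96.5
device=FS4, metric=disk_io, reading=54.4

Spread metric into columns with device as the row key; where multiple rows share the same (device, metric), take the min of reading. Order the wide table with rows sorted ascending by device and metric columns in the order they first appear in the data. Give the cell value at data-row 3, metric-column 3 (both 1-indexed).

69.3

With rows sorted ascending by device, row 3 is device=MX6. metric columns in first-appearance order: cpu_pct, disk_io, net_mbps, mem_gb, temp_c; column 3 is net_mbps.
Long rows with device=MX6, metric=net_mbps: min(69.3, 96.5) = 69.3.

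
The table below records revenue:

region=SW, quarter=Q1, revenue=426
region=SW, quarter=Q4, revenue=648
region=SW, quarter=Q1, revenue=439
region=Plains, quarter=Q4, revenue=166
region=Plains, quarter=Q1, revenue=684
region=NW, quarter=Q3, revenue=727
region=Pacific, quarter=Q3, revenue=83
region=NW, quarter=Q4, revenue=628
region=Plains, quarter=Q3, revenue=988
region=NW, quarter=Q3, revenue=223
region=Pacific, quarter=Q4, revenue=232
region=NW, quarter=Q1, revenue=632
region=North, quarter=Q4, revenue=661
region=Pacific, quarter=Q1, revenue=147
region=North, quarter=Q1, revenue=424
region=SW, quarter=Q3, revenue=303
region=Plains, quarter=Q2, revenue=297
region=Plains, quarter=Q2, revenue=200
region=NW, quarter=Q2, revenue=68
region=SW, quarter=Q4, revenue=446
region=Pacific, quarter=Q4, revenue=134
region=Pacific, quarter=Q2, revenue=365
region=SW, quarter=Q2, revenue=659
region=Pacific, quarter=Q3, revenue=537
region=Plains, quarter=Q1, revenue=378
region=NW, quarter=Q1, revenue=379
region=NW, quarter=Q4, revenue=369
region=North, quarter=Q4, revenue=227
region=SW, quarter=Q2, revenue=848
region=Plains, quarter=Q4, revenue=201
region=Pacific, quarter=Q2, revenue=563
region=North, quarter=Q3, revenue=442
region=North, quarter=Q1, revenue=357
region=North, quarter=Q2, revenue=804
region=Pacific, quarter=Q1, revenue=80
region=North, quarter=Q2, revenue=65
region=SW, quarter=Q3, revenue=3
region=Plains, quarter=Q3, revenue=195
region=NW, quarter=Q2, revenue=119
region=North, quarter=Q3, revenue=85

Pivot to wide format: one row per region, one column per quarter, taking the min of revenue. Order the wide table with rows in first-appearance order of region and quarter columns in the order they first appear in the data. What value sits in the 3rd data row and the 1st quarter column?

With rows in first-appearance order of region, row 3 is region=NW. quarter columns in first-appearance order: Q1, Q4, Q3, Q2; column 1 is Q1.
Long rows with region=NW, quarter=Q1: min(632, 379) = 379.

379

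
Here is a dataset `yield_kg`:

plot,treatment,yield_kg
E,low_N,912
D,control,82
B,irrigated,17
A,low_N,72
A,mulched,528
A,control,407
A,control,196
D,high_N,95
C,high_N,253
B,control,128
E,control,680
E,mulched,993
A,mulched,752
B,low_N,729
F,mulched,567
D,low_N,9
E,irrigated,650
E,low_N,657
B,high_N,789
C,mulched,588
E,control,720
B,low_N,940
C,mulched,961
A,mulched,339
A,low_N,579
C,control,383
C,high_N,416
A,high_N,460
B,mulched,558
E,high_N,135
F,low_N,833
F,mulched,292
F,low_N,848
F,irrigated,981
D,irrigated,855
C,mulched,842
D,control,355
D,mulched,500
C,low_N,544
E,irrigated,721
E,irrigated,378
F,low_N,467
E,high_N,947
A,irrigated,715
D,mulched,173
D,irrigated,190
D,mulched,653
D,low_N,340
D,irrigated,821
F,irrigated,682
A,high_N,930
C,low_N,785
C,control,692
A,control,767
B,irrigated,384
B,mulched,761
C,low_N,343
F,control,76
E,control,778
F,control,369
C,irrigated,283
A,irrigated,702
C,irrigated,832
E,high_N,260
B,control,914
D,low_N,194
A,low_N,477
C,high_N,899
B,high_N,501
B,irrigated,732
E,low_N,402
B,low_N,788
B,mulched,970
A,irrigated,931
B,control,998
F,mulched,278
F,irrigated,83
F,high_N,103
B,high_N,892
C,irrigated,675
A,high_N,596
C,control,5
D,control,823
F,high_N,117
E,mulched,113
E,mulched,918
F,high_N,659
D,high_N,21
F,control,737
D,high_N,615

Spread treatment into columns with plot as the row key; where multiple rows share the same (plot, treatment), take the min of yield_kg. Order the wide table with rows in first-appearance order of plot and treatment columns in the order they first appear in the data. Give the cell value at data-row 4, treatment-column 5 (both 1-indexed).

460

With rows in first-appearance order of plot, row 4 is plot=A. treatment columns in first-appearance order: low_N, control, irrigated, mulched, high_N; column 5 is high_N.
Long rows with plot=A, treatment=high_N: min(460, 930, 596) = 460.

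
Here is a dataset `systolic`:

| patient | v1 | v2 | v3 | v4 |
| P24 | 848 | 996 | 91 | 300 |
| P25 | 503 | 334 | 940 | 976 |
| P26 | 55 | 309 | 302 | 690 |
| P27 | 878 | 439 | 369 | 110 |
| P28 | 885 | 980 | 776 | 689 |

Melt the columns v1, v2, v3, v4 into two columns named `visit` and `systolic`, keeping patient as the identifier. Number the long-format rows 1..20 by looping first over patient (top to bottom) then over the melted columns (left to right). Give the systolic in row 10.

20 rows total (5 × 4). Row 10: index ⌊(10-1)/4⌋ = 2 into patient → P26; (10-1) mod 4 = 1 into the melted columns → v2.
So row 10 is (P26, v2, 309); systolic = 309.

309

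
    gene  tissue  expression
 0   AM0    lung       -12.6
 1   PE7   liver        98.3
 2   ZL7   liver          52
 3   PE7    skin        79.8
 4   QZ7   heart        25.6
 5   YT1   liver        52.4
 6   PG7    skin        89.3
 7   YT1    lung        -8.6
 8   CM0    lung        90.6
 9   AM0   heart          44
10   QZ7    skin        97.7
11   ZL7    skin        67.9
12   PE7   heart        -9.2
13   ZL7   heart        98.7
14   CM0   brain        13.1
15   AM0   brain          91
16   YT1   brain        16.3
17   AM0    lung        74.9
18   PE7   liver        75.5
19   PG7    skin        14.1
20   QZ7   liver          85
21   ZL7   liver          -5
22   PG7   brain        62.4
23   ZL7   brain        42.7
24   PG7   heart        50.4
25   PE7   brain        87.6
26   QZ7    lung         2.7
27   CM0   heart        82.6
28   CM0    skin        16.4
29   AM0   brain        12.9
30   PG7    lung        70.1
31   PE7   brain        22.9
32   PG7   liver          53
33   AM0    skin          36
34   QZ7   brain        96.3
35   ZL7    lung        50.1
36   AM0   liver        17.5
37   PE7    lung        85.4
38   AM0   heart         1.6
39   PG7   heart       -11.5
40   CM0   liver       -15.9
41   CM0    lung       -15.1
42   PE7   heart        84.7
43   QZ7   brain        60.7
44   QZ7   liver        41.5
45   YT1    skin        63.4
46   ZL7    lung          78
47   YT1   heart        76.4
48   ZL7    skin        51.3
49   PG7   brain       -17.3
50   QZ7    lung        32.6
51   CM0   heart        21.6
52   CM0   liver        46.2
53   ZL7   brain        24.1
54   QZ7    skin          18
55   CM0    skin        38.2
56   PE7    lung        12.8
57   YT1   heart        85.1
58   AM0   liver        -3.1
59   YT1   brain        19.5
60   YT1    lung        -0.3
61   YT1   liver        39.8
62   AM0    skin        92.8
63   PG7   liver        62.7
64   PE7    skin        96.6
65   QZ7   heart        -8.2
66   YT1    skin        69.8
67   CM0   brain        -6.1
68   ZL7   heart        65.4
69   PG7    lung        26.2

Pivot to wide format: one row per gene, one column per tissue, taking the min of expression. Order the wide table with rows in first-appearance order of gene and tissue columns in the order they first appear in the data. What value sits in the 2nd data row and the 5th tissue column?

22.9

With rows in first-appearance order of gene, row 2 is gene=PE7. tissue columns in first-appearance order: lung, liver, skin, heart, brain; column 5 is brain.
Long rows with gene=PE7, tissue=brain: min(87.6, 22.9) = 22.9.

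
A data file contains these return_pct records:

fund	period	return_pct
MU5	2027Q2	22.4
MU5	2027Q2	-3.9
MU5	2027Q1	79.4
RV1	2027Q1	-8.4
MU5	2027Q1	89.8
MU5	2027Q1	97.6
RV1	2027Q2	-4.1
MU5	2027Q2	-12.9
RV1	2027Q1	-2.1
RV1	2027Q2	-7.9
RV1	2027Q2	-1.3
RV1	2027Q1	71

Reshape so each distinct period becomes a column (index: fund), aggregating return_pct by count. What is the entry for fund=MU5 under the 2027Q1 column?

Rows with fund=MU5 and period=2027Q1: return_pct values are 79.4, 89.8, 97.6.
3 rows match — count = 3.

3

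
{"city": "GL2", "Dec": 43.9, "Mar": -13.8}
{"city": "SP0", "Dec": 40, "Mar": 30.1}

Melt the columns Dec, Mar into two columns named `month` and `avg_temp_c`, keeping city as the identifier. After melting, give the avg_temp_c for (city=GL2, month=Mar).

Unpivoting turns each (city, wide-column) pair into one long row.
The wide cell at row GL2, column Mar holds -13.8, so the long row (GL2, Mar) has avg_temp_c=-13.8.

-13.8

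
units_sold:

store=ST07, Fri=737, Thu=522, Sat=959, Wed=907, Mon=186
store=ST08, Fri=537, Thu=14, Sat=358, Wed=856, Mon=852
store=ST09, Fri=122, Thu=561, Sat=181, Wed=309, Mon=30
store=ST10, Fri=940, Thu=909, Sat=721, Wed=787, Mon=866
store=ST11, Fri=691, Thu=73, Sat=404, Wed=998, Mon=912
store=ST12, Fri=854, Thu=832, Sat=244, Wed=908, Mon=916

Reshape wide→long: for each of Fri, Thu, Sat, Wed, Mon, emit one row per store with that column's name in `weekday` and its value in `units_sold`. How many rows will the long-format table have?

6 store values × 5 melted columns = 30 rows.

30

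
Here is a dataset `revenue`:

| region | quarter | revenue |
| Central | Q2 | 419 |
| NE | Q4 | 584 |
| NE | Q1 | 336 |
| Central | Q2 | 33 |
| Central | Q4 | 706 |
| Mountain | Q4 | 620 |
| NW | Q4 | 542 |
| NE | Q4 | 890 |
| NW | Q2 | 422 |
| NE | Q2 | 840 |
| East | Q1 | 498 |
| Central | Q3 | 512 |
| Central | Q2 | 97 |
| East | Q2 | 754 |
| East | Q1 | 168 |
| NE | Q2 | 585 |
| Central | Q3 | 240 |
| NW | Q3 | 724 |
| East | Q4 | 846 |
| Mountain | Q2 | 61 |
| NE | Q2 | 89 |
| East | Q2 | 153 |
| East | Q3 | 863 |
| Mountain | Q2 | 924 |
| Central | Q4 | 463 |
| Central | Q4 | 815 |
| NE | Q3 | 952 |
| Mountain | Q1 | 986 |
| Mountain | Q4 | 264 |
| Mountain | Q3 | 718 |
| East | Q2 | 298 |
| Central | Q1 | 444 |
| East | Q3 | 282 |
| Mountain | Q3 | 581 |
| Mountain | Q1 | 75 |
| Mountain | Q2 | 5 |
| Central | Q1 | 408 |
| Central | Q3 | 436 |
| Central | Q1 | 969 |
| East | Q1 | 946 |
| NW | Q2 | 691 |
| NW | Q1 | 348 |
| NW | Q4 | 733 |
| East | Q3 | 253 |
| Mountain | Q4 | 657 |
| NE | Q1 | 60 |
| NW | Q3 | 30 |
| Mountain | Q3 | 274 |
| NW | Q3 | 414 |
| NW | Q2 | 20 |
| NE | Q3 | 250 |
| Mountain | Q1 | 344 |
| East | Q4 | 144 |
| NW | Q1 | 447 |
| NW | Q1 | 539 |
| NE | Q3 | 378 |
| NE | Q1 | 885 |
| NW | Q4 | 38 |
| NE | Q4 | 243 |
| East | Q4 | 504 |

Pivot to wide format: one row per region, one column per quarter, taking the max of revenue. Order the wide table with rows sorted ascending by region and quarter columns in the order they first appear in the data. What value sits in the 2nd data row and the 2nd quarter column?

With rows sorted ascending by region, row 2 is region=East. quarter columns in first-appearance order: Q2, Q4, Q1, Q3; column 2 is Q4.
Long rows with region=East, quarter=Q4: max(846, 144, 504) = 846.

846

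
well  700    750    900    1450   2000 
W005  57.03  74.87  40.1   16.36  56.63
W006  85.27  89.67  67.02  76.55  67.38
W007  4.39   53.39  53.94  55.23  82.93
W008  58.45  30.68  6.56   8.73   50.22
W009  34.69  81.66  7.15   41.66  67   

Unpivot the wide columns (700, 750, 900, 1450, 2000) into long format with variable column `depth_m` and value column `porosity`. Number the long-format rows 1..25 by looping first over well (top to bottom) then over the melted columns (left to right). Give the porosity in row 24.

25 rows total (5 × 5). Row 24: index ⌊(24-1)/5⌋ = 4 into well → W009; (24-1) mod 5 = 3 into the melted columns → 1450.
So row 24 is (W009, 1450, 41.66); porosity = 41.66.

41.66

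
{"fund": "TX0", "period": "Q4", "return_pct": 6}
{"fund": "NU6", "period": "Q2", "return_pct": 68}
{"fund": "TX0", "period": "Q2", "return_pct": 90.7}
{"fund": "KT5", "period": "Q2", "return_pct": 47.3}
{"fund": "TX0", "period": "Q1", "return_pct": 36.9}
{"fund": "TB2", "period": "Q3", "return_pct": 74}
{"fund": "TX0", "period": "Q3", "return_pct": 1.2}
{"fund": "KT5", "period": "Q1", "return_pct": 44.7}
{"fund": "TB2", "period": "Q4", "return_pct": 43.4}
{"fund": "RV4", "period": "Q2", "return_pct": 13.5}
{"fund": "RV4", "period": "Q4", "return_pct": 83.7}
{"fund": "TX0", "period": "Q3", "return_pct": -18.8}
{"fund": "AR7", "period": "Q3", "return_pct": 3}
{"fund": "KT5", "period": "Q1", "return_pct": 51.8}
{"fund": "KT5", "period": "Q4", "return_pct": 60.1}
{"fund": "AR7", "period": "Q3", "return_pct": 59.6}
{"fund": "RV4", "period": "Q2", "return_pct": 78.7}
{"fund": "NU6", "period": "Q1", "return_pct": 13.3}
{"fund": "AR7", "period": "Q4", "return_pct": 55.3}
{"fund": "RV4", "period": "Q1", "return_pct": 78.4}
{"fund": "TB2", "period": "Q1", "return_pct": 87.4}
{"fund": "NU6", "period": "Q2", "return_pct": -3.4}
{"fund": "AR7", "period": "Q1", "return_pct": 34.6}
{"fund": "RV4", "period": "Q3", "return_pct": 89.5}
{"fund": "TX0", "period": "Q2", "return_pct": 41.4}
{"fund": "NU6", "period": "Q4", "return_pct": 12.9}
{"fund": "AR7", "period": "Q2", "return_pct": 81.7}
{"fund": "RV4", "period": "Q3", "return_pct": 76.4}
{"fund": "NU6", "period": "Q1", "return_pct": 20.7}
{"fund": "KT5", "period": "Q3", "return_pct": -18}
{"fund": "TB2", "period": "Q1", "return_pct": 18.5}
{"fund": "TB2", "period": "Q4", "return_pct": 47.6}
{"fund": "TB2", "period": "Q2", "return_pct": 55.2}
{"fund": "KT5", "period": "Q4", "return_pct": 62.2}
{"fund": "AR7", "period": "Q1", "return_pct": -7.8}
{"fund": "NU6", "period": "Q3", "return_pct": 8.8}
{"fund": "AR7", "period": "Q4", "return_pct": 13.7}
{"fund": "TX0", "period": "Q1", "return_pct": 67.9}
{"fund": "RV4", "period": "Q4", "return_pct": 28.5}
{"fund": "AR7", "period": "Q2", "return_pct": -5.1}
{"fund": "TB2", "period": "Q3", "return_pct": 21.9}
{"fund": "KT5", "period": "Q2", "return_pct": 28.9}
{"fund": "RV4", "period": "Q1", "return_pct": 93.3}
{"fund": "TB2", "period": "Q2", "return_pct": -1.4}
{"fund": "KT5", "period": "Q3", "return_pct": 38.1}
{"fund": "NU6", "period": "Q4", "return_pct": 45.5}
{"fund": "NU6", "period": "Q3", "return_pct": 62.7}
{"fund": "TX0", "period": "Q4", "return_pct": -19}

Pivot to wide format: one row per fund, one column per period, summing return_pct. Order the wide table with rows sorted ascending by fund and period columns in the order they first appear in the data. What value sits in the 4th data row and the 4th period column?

With rows sorted ascending by fund, row 4 is fund=RV4. period columns in first-appearance order: Q4, Q2, Q1, Q3; column 4 is Q3.
Long rows with fund=RV4, period=Q3: 89.5 + 76.4 = 165.9.

165.9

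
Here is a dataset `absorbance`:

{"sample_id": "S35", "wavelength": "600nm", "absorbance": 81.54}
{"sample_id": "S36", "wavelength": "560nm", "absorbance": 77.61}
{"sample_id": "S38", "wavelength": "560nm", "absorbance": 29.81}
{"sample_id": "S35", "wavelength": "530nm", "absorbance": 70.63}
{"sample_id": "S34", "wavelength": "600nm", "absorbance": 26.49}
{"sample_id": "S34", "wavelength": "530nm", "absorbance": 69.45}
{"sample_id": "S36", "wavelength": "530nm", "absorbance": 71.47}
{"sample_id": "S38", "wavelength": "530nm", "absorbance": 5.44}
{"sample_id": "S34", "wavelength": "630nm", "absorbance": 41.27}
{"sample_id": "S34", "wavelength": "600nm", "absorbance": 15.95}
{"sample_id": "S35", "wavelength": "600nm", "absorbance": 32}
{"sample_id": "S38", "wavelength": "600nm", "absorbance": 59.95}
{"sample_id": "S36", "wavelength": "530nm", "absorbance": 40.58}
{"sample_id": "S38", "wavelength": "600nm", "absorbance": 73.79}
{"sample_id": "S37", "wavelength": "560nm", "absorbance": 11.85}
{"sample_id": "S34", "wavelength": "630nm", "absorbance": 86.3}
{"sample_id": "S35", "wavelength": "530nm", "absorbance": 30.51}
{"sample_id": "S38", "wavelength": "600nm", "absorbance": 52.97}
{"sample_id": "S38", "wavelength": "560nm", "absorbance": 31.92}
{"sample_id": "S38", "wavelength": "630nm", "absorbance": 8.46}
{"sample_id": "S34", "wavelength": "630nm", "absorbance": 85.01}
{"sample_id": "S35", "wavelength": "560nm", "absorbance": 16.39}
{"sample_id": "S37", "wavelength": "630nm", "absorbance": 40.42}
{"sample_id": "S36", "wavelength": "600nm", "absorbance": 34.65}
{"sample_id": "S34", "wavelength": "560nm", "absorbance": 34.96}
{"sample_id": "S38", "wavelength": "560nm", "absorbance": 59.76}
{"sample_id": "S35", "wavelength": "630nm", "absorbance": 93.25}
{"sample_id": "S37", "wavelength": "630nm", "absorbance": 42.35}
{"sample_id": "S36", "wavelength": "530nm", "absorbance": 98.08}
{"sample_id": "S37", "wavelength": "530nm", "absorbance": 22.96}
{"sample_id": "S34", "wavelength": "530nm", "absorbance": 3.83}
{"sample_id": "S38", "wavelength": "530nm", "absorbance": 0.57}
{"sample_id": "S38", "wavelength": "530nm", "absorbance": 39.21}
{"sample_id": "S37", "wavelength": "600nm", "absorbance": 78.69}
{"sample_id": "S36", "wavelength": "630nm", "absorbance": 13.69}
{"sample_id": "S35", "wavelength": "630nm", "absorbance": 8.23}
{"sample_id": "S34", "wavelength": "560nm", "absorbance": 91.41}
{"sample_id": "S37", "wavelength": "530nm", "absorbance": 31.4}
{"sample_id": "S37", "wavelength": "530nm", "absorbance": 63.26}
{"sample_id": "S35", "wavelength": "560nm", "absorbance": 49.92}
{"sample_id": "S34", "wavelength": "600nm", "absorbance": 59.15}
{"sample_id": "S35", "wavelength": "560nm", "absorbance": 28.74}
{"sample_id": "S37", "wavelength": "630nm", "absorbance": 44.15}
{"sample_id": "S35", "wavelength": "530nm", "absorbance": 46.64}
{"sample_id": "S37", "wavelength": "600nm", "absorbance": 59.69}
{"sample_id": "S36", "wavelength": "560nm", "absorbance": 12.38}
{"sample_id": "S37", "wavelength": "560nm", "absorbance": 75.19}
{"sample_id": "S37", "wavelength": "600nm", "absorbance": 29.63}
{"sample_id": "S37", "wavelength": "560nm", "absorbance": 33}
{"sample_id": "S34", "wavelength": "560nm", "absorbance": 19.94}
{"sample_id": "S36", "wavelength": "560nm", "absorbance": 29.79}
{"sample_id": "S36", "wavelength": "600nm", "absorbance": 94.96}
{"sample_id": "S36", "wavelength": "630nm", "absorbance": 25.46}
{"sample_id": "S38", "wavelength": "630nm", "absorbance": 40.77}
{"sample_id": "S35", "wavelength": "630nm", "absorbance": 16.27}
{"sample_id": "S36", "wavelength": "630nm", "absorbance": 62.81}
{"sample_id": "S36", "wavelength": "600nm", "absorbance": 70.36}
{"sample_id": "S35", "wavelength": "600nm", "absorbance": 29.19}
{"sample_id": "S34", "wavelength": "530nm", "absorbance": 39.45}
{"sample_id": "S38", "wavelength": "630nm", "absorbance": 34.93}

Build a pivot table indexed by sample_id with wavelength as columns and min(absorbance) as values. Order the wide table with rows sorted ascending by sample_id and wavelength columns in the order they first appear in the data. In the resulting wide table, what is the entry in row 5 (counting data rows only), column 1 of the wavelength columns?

With rows sorted ascending by sample_id, row 5 is sample_id=S38. wavelength columns in first-appearance order: 600nm, 560nm, 530nm, 630nm; column 1 is 600nm.
Long rows with sample_id=S38, wavelength=600nm: min(59.95, 73.79, 52.97) = 52.97.

52.97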